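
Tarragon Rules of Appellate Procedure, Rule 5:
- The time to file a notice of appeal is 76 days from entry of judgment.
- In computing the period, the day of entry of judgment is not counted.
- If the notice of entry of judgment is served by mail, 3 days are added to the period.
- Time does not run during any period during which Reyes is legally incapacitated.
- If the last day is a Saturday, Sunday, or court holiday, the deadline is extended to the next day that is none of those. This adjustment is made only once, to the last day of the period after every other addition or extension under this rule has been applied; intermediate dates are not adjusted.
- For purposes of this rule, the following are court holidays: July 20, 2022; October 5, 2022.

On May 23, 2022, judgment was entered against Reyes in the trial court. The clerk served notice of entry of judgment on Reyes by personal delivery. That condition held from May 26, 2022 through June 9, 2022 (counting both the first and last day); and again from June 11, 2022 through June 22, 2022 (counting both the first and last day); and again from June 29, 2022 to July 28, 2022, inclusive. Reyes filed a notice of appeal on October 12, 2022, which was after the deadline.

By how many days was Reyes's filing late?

9 days

76 days after May 23, 2022 is August 7, 2022.
Service was not by mail, so no mail extension applies.
From May 26, 2022 through June 9, 2022 inclusive is 15 days; tolling adds 15 days: August 7, 2022 + 15 days = August 22, 2022.
From June 11, 2022 through June 22, 2022 inclusive is 12 days; tolling adds 12 days: August 22, 2022 + 12 days = September 3, 2022.
From June 29, 2022 through July 28, 2022 inclusive is 30 days; tolling adds 30 days: September 3, 2022 + 30 days = October 3, 2022.
October 3, 2022 is a Monday and not a court holiday, so no extension applies.
The deadline is October 3, 2022; from October 3, 2022 to October 12, 2022 is 9 days.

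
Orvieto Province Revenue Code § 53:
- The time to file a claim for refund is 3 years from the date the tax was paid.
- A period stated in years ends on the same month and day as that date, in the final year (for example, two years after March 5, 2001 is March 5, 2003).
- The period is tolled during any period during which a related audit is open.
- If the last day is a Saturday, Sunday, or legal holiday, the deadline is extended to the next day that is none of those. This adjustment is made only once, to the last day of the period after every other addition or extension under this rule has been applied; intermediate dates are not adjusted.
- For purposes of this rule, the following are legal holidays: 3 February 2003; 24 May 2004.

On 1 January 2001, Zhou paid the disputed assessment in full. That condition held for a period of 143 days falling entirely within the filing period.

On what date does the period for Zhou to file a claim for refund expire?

3 years after 1 January 2001 is January 1, 2004.
Tolling adds 143 days: January 1, 2004 + 143 days = May 23, 2004.
May 23, 2004 is Sunday; May 24, 2004 is a listed holiday. The next qualifying day is May 25, 2004.

May 25, 2004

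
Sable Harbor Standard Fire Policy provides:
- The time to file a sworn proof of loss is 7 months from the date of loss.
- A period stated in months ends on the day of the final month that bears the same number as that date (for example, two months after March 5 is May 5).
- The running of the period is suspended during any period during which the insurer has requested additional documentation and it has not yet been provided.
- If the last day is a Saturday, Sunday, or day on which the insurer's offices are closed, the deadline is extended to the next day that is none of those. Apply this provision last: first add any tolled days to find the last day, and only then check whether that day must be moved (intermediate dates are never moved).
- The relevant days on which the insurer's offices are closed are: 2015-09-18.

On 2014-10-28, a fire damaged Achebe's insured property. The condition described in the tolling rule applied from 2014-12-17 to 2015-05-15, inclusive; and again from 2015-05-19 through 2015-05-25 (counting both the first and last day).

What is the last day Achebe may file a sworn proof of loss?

7 months after 2014-10-28 is May 28, 2015.
From December 17, 2014 through May 15, 2015 inclusive is 150 days; tolling adds 150 days: May 28, 2015 + 150 days = October 25, 2015.
From May 19, 2015 through May 25, 2015 inclusive is 7 days; tolling adds 7 days: October 25, 2015 + 7 days = November 1, 2015.
November 1, 2015 is Sunday. The next qualifying day is November 2, 2015.

November 2, 2015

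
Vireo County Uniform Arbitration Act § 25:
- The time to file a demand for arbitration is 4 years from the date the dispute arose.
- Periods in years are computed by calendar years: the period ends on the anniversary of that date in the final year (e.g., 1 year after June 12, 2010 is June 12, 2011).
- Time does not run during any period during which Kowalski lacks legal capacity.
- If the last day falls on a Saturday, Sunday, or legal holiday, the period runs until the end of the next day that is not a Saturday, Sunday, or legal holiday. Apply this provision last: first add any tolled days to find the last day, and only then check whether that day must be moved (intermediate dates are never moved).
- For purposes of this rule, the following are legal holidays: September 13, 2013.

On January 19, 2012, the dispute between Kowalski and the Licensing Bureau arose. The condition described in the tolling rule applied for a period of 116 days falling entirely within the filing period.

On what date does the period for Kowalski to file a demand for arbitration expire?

May 16, 2016

4 years after January 19, 2012 is January 19, 2016.
Tolling adds 116 days: January 19, 2016 + 116 days = May 14, 2016.
May 14, 2016 is Saturday; May 15, 2016 is Sunday. The next qualifying day is May 16, 2016.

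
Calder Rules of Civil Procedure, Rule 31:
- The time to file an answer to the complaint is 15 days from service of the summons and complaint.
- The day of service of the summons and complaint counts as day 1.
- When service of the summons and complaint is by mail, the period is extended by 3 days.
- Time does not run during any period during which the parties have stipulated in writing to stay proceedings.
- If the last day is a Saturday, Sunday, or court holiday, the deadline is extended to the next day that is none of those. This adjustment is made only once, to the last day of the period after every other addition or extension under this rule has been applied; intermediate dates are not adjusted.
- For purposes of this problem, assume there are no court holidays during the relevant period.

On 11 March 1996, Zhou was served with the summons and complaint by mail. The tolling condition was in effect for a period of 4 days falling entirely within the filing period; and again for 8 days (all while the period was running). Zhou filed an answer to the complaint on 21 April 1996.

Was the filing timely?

No

Counting 11 March 1996 as day 1, day 15 is March 25, 1996.
Service was by mail, adding 3 days: March 25, 1996 + 3 days = March 28, 1996.
Tolling adds 4 days: March 28, 1996 + 4 days = April 1, 1996.
Tolling adds 8 days: April 1, 1996 + 8 days = April 9, 1996.
April 9, 1996 is a Tuesday and not a court holiday, so no extension applies.
The deadline is April 9, 1996; the filing on April 21, 1996 is after that date.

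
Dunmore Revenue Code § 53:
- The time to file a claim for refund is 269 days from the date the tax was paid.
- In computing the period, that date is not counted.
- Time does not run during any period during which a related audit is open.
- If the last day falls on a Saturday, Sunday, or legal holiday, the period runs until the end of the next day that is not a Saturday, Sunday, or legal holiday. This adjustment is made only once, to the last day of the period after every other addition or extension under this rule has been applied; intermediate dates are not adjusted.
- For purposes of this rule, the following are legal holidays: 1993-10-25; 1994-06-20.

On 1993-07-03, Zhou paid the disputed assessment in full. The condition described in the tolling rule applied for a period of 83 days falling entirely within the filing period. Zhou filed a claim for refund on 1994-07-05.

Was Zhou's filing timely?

269 days after 1993-07-03 is March 29, 1994.
Tolling adds 83 days: March 29, 1994 + 83 days = June 20, 1994.
June 20, 1994 is a listed holiday. The next qualifying day is June 21, 1994.
The deadline is June 21, 1994; the filing on July 5, 1994 is after that date.

No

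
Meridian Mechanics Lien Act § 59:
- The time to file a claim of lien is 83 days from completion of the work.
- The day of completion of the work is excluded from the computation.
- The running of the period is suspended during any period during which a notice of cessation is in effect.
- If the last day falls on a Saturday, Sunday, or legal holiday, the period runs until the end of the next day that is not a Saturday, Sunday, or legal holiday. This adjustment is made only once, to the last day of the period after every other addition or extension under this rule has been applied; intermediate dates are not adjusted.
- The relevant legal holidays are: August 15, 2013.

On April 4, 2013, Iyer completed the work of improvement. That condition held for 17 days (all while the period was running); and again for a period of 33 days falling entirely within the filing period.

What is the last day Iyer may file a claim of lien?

83 days after April 4, 2013 is June 26, 2013.
Tolling adds 17 days: June 26, 2013 + 17 days = July 13, 2013.
Tolling adds 33 days: July 13, 2013 + 33 days = August 15, 2013.
August 15, 2013 is a listed holiday. The next qualifying day is August 16, 2013.

August 16, 2013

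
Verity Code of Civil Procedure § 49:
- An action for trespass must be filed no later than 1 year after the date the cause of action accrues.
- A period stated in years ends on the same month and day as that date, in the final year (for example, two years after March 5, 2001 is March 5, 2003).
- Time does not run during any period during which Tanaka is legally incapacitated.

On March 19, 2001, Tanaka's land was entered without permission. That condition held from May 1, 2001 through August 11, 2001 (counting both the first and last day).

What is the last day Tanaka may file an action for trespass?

1 year after March 19, 2001 is March 19, 2002.
From May 1, 2001 through August 11, 2001 inclusive is 103 days; tolling adds 103 days: March 19, 2002 + 103 days = June 30, 2002.

June 30, 2002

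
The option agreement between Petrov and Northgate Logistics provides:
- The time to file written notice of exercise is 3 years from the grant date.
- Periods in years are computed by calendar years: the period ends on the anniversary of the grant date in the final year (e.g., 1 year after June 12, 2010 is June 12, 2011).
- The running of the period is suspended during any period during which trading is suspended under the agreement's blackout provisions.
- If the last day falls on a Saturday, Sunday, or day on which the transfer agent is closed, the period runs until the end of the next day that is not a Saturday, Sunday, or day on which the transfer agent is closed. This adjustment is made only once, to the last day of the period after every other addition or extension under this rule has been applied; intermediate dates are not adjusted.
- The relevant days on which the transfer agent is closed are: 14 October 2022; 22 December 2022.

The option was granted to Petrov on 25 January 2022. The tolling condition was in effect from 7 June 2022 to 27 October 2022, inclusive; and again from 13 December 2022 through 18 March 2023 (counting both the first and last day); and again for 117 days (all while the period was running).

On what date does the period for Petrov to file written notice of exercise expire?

January 16, 2026

3 years after 25 January 2022 is January 25, 2025.
From June 7, 2022 through October 27, 2022 inclusive is 143 days; tolling adds 143 days: January 25, 2025 + 143 days = June 17, 2025.
From December 13, 2022 through March 18, 2023 inclusive is 96 days; tolling adds 96 days: June 17, 2025 + 96 days = September 21, 2025.
Tolling adds 117 days: September 21, 2025 + 117 days = January 16, 2026.
January 16, 2026 is a Friday and not a day on which the transfer agent is closed, so no extension applies.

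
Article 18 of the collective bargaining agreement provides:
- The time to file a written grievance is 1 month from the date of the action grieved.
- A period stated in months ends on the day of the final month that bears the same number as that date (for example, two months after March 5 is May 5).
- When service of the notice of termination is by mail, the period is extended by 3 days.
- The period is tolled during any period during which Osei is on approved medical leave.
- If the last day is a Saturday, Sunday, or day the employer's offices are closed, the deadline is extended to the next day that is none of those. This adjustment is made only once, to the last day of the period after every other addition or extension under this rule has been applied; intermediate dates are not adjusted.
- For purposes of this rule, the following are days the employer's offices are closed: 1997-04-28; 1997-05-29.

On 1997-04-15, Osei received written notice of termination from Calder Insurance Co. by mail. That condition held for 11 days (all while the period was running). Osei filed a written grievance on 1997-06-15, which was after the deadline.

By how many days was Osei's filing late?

1 month after 1997-04-15 is May 15, 1997.
Service was by mail, adding 3 days: May 15, 1997 + 3 days = May 18, 1997.
Tolling adds 11 days: May 18, 1997 + 11 days = May 29, 1997.
May 29, 1997 is a listed holiday. The next qualifying day is May 30, 1997.
The deadline is May 30, 1997; from May 30, 1997 to June 15, 1997 is 16 days.

16 days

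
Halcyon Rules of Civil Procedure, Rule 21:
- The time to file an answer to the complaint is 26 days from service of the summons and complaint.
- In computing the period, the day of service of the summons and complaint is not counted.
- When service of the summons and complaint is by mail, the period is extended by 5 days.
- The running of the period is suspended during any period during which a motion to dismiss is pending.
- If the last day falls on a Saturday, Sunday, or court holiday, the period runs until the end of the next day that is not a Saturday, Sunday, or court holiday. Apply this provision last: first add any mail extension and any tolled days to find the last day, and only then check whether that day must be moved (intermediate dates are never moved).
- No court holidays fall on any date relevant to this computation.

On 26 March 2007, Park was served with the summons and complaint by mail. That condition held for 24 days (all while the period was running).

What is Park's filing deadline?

26 days after 26 March 2007 is April 21, 2007.
Service was by mail, adding 5 days: April 21, 2007 + 5 days = April 26, 2007.
Tolling adds 24 days: April 26, 2007 + 24 days = May 20, 2007.
May 20, 2007 is Sunday. The next qualifying day is May 21, 2007.

May 21, 2007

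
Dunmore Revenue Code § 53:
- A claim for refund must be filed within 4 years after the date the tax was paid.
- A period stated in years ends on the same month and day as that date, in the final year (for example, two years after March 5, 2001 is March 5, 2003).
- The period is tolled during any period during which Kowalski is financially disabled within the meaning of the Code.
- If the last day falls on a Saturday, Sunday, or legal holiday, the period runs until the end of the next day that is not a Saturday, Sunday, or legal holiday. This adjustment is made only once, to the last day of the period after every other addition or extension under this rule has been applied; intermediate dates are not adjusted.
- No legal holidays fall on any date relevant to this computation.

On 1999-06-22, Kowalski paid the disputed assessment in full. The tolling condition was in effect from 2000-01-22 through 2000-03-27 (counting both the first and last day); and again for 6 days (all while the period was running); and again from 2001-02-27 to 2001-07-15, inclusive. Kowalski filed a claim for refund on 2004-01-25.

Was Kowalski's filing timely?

No

4 years after 1999-06-22 is June 22, 2003.
From January 22, 2000 through March 27, 2000 inclusive is 66 days; tolling adds 66 days: June 22, 2003 + 66 days = August 27, 2003.
Tolling adds 6 days: August 27, 2003 + 6 days = September 2, 2003.
From February 27, 2001 through July 15, 2001 inclusive is 139 days; tolling adds 139 days: September 2, 2003 + 139 days = January 19, 2004.
January 19, 2004 is a Monday and not a legal holiday, so no extension applies.
The deadline is January 19, 2004; the filing on January 25, 2004 is after that date.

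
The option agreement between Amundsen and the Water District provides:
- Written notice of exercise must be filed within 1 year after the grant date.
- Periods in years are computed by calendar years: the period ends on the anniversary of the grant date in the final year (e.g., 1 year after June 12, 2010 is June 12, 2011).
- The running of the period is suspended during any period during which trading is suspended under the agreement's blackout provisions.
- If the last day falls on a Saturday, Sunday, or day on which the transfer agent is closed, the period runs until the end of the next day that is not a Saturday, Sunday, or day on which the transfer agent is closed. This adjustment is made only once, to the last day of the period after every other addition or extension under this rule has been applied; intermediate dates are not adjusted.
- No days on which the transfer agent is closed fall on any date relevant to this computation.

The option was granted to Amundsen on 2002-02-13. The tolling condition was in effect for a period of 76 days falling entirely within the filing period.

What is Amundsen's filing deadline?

1 year after 2002-02-13 is February 13, 2003.
Tolling adds 76 days: February 13, 2003 + 76 days = April 30, 2003.
April 30, 2003 is a Wednesday and not a day on which the transfer agent is closed, so no extension applies.

April 30, 2003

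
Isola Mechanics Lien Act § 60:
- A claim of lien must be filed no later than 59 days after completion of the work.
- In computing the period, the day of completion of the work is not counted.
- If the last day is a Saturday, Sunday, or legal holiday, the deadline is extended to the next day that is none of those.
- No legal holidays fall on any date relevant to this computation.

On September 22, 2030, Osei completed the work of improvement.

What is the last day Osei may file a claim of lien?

59 days after September 22, 2030 is November 20, 2030.
November 20, 2030 is a Wednesday and not a legal holiday, so no extension applies.

November 20, 2030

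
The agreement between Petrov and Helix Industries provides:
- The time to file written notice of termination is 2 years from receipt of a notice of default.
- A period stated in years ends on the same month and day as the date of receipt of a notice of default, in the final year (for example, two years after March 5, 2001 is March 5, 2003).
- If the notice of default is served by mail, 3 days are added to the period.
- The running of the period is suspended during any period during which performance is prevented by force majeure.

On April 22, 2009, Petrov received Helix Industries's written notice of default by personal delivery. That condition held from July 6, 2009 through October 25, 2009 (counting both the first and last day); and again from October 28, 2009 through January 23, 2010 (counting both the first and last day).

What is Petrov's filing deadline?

November 8, 2011

2 years after April 22, 2009 is April 22, 2011.
Service was not by mail, so no mail extension applies.
From July 6, 2009 through October 25, 2009 inclusive is 112 days; tolling adds 112 days: April 22, 2011 + 112 days = August 12, 2011.
From October 28, 2009 through January 23, 2010 inclusive is 88 days; tolling adds 88 days: August 12, 2011 + 88 days = November 8, 2011.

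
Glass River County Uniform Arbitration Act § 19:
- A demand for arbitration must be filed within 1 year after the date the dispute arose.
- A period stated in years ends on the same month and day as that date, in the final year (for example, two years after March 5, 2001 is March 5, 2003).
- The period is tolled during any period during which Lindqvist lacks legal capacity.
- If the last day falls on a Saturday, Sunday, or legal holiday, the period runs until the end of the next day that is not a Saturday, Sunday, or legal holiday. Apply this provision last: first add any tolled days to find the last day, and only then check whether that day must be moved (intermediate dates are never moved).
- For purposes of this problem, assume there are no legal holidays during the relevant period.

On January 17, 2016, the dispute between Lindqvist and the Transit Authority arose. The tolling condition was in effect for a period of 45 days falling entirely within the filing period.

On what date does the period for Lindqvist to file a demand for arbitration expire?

March 3, 2017

1 year after January 17, 2016 is January 17, 2017.
Tolling adds 45 days: January 17, 2017 + 45 days = March 3, 2017.
March 3, 2017 is a Friday and not a legal holiday, so no extension applies.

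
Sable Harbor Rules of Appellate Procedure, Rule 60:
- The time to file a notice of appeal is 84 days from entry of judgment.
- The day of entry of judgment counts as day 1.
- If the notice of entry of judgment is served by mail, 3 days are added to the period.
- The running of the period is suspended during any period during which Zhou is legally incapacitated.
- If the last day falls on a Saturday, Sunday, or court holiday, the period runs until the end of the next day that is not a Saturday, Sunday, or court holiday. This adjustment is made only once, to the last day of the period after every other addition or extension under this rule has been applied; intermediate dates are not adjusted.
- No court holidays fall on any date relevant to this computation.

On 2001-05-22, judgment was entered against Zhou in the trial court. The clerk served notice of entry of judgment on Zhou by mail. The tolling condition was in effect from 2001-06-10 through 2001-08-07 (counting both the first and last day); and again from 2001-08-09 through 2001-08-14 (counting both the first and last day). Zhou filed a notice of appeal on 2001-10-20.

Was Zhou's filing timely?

Yes

Counting 2001-05-22 as day 1, day 84 is August 13, 2001.
Service was by mail, adding 3 days: August 13, 2001 + 3 days = August 16, 2001.
From June 10, 2001 through August 7, 2001 inclusive is 59 days; tolling adds 59 days: August 16, 2001 + 59 days = October 14, 2001.
From August 9, 2001 through August 14, 2001 inclusive is 6 days; tolling adds 6 days: October 14, 2001 + 6 days = October 20, 2001.
October 20, 2001 is Saturday; October 21, 2001 is Sunday. The next qualifying day is October 22, 2001.
The deadline is October 22, 2001; the filing on October 20, 2001 is on or before that date.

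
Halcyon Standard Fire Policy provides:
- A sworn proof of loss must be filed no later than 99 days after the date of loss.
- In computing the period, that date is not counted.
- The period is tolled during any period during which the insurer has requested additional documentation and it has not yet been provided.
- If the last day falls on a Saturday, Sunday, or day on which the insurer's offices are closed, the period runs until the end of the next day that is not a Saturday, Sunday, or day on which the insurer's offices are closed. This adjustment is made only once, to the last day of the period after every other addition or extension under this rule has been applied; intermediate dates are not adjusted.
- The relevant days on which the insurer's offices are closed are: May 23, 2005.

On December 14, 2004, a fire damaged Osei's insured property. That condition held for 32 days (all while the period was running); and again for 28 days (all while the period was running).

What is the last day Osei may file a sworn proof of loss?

May 24, 2005

99 days after December 14, 2004 is March 23, 2005.
Tolling adds 32 days: March 23, 2005 + 32 days = April 24, 2005.
Tolling adds 28 days: April 24, 2005 + 28 days = May 22, 2005.
May 22, 2005 is Sunday; May 23, 2005 is a listed holiday. The next qualifying day is May 24, 2005.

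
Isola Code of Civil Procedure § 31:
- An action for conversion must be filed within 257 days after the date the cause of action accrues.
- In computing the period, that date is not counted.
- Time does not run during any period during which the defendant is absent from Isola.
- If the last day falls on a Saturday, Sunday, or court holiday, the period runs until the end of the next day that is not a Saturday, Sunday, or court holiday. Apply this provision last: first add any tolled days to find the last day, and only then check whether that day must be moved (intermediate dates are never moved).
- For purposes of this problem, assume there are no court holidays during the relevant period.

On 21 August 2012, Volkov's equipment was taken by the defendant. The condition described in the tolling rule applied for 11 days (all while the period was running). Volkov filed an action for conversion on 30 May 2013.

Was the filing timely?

257 days after 21 August 2012 is May 5, 2013.
Tolling adds 11 days: May 5, 2013 + 11 days = May 16, 2013.
May 16, 2013 is a Thursday and not a court holiday, so no extension applies.
The deadline is May 16, 2013; the filing on May 30, 2013 is after that date.

No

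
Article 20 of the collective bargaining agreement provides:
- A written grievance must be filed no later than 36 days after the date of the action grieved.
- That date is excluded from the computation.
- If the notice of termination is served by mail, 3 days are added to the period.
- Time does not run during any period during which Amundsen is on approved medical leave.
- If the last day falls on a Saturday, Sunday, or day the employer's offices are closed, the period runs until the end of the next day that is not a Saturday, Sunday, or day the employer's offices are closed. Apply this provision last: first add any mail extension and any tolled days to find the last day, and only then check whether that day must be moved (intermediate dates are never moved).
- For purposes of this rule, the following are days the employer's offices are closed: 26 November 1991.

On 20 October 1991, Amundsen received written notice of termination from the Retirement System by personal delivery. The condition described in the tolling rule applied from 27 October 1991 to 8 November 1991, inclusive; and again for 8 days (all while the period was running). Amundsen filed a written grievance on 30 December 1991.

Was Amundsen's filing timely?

36 days after 20 October 1991 is November 25, 1991.
Service was not by mail, so no mail extension applies.
From October 27, 1991 through November 8, 1991 inclusive is 13 days; tolling adds 13 days: November 25, 1991 + 13 days = December 8, 1991.
Tolling adds 8 days: December 8, 1991 + 8 days = December 16, 1991.
December 16, 1991 is a Monday and not a day the employer's offices are closed, so no extension applies.
The deadline is December 16, 1991; the filing on December 30, 1991 is after that date.

No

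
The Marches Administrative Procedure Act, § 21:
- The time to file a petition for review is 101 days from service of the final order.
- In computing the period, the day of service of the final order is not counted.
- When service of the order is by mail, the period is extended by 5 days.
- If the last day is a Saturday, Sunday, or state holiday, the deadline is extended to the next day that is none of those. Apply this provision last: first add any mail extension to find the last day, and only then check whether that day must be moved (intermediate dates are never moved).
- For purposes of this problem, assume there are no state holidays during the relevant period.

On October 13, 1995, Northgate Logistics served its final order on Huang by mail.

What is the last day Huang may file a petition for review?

101 days after October 13, 1995 is January 22, 1996.
Service was by mail, adding 5 days: January 22, 1996 + 5 days = January 27, 1996.
January 27, 1996 is Saturday; January 28, 1996 is Sunday. The next qualifying day is January 29, 1996.

January 29, 1996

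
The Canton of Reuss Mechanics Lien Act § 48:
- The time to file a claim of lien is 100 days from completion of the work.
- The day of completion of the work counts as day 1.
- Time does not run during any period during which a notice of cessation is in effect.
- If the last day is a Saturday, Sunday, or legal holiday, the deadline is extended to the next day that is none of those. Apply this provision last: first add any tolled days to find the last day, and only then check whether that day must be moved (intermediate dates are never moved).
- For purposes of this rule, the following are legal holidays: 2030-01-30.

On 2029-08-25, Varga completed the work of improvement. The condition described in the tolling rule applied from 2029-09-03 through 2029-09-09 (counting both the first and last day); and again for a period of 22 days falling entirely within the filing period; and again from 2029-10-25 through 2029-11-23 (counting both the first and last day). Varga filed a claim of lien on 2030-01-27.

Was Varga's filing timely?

Yes

Counting 2029-08-25 as day 1, day 100 is December 2, 2029.
From September 3, 2029 through September 9, 2029 inclusive is 7 days; tolling adds 7 days: December 2, 2029 + 7 days = December 9, 2029.
Tolling adds 22 days: December 9, 2029 + 22 days = December 31, 2029.
From October 25, 2029 through November 23, 2029 inclusive is 30 days; tolling adds 30 days: December 31, 2029 + 30 days = January 30, 2030.
January 30, 2030 is a listed holiday. The next qualifying day is January 31, 2030.
The deadline is January 31, 2030; the filing on January 27, 2030 is on or before that date.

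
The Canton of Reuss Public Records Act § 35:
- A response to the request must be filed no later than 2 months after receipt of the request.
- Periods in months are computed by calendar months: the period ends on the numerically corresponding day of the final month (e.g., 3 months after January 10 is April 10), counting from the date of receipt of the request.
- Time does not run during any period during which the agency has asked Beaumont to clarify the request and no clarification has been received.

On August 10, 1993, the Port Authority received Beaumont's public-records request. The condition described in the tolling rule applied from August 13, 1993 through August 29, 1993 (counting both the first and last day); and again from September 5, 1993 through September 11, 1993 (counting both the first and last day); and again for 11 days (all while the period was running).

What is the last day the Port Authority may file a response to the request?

November 14, 1993

2 months after August 10, 1993 is October 10, 1993.
From August 13, 1993 through August 29, 1993 inclusive is 17 days; tolling adds 17 days: October 10, 1993 + 17 days = October 27, 1993.
From September 5, 1993 through September 11, 1993 inclusive is 7 days; tolling adds 7 days: October 27, 1993 + 7 days = November 3, 1993.
Tolling adds 11 days: November 3, 1993 + 11 days = November 14, 1993.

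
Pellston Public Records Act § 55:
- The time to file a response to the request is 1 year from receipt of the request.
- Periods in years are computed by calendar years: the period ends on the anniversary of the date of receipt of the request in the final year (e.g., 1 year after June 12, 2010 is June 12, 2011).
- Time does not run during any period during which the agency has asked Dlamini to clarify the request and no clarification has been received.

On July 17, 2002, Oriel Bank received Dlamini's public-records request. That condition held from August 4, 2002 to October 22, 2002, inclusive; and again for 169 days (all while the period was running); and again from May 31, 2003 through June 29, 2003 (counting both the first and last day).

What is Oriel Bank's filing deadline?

1 year after July 17, 2002 is July 17, 2003.
From August 4, 2002 through October 22, 2002 inclusive is 80 days; tolling adds 80 days: July 17, 2003 + 80 days = October 5, 2003.
Tolling adds 169 days: October 5, 2003 + 169 days = March 22, 2004.
From May 31, 2003 through June 29, 2003 inclusive is 30 days; tolling adds 30 days: March 22, 2004 + 30 days = April 21, 2004.

April 21, 2004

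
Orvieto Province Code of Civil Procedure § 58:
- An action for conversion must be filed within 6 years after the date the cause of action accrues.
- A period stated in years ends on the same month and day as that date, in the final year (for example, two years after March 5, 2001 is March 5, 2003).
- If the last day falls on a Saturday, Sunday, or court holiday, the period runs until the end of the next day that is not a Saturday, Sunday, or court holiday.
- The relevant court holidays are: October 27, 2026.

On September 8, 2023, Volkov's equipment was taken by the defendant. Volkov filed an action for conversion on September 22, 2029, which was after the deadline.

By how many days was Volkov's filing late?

6 years after September 8, 2023 is September 8, 2029.
September 8, 2029 is Saturday; September 9, 2029 is Sunday. The next qualifying day is September 10, 2029.
The deadline is September 10, 2029; from September 10, 2029 to September 22, 2029 is 12 days.

12 days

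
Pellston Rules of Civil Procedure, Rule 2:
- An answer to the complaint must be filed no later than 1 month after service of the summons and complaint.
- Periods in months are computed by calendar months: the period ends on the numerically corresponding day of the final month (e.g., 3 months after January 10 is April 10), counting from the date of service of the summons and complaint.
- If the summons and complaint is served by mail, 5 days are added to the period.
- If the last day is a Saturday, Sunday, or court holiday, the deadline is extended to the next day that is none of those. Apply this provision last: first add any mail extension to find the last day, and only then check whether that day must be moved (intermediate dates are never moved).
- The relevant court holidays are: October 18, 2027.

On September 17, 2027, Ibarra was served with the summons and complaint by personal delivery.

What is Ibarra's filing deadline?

1 month after September 17, 2027 is October 17, 2027.
Service was not by mail, so no mail extension applies.
October 17, 2027 is Sunday; October 18, 2027 is a listed holiday. The next qualifying day is October 19, 2027.

October 19, 2027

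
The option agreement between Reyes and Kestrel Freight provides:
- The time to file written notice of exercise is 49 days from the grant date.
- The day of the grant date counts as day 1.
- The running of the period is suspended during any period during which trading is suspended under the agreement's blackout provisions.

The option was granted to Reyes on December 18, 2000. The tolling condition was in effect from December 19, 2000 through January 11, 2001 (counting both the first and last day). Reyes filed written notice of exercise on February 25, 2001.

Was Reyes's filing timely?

Yes

Counting December 18, 2000 as day 1, day 49 is February 4, 2001.
From December 19, 2000 through January 11, 2001 inclusive is 24 days; tolling adds 24 days: February 4, 2001 + 24 days = February 28, 2001.
The deadline is February 28, 2001; the filing on February 25, 2001 is on or before that date.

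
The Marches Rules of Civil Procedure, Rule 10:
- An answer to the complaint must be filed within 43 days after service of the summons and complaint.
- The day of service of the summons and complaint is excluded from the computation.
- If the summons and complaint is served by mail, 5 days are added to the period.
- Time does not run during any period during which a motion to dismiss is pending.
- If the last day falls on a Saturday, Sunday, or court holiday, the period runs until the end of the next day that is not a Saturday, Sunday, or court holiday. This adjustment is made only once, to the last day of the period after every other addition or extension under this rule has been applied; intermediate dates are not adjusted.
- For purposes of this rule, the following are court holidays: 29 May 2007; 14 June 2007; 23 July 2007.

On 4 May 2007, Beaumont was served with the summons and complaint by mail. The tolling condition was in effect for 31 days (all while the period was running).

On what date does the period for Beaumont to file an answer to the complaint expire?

43 days after 4 May 2007 is June 16, 2007.
Service was by mail, adding 5 days: June 16, 2007 + 5 days = June 21, 2007.
Tolling adds 31 days: June 21, 2007 + 31 days = July 22, 2007.
July 22, 2007 is Sunday; July 23, 2007 is a listed holiday. The next qualifying day is July 24, 2007.

July 24, 2007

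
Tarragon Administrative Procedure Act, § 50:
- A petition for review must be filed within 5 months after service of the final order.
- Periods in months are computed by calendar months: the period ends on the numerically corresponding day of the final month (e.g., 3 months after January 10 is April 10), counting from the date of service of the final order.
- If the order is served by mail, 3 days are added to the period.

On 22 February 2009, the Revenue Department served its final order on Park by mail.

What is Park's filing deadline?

July 25, 2009

5 months after 22 February 2009 is July 22, 2009.
Service was by mail, adding 3 days: July 22, 2009 + 3 days = July 25, 2009.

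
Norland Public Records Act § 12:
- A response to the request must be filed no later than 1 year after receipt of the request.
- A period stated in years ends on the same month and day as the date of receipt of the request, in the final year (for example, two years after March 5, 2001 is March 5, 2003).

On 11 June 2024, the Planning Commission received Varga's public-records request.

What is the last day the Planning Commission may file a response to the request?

June 11, 2025

1 year after 11 June 2024 is June 11, 2025.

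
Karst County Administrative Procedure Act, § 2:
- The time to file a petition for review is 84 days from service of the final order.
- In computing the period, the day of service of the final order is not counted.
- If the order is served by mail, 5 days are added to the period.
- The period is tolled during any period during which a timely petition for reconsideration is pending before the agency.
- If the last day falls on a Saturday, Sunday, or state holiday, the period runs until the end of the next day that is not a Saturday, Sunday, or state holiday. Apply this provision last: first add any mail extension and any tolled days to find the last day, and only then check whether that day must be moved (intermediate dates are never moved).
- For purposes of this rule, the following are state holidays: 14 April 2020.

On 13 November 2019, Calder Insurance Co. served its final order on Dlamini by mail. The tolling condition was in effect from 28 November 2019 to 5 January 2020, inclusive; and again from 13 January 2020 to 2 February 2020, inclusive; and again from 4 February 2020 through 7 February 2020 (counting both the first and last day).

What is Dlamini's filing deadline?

April 15, 2020

84 days after 13 November 2019 is February 5, 2020.
Service was by mail, adding 5 days: February 5, 2020 + 5 days = February 10, 2020.
From November 28, 2019 through January 5, 2020 inclusive is 39 days; tolling adds 39 days: February 10, 2020 + 39 days = March 20, 2020.
From January 13, 2020 through February 2, 2020 inclusive is 21 days; tolling adds 21 days: March 20, 2020 + 21 days = April 10, 2020.
From February 4, 2020 through February 7, 2020 inclusive is 4 days; tolling adds 4 days: April 10, 2020 + 4 days = April 14, 2020.
April 14, 2020 is a listed holiday. The next qualifying day is April 15, 2020.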